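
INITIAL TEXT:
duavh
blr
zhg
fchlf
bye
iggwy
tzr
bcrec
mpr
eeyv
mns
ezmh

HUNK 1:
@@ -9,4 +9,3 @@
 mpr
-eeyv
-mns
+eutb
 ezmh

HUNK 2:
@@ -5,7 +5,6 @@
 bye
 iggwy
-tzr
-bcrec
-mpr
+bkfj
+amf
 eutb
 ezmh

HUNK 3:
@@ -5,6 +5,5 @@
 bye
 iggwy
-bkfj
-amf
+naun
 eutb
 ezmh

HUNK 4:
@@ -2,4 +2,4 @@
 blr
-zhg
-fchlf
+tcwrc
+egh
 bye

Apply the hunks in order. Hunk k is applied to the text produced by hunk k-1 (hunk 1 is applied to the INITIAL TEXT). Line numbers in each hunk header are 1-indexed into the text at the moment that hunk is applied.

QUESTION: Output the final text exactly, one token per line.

Hunk 1: at line 9 remove [eeyv,mns] add [eutb] -> 11 lines: duavh blr zhg fchlf bye iggwy tzr bcrec mpr eutb ezmh
Hunk 2: at line 5 remove [tzr,bcrec,mpr] add [bkfj,amf] -> 10 lines: duavh blr zhg fchlf bye iggwy bkfj amf eutb ezmh
Hunk 3: at line 5 remove [bkfj,amf] add [naun] -> 9 lines: duavh blr zhg fchlf bye iggwy naun eutb ezmh
Hunk 4: at line 2 remove [zhg,fchlf] add [tcwrc,egh] -> 9 lines: duavh blr tcwrc egh bye iggwy naun eutb ezmh

Answer: duavh
blr
tcwrc
egh
bye
iggwy
naun
eutb
ezmh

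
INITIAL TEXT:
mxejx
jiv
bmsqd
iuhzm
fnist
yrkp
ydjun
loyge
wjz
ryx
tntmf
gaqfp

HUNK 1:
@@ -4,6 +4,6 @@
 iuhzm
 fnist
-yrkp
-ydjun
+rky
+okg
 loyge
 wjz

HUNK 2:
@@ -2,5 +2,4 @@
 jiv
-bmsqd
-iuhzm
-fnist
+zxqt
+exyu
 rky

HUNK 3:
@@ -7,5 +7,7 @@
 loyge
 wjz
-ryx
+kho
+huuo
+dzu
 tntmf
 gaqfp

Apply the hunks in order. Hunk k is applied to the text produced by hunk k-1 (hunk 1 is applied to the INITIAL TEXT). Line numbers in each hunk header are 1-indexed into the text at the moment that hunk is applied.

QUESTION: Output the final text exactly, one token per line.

Hunk 1: at line 4 remove [yrkp,ydjun] add [rky,okg] -> 12 lines: mxejx jiv bmsqd iuhzm fnist rky okg loyge wjz ryx tntmf gaqfp
Hunk 2: at line 2 remove [bmsqd,iuhzm,fnist] add [zxqt,exyu] -> 11 lines: mxejx jiv zxqt exyu rky okg loyge wjz ryx tntmf gaqfp
Hunk 3: at line 7 remove [ryx] add [kho,huuo,dzu] -> 13 lines: mxejx jiv zxqt exyu rky okg loyge wjz kho huuo dzu tntmf gaqfp

Answer: mxejx
jiv
zxqt
exyu
rky
okg
loyge
wjz
kho
huuo
dzu
tntmf
gaqfp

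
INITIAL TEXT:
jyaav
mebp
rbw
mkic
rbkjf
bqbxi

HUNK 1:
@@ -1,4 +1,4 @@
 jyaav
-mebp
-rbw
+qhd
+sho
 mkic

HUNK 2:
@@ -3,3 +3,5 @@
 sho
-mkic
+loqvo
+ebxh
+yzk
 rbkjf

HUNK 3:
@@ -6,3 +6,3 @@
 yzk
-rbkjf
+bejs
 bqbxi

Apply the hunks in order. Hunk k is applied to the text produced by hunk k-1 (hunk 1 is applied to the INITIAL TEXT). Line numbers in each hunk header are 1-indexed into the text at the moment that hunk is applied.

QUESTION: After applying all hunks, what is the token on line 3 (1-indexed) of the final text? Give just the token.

Hunk 1: at line 1 remove [mebp,rbw] add [qhd,sho] -> 6 lines: jyaav qhd sho mkic rbkjf bqbxi
Hunk 2: at line 3 remove [mkic] add [loqvo,ebxh,yzk] -> 8 lines: jyaav qhd sho loqvo ebxh yzk rbkjf bqbxi
Hunk 3: at line 6 remove [rbkjf] add [bejs] -> 8 lines: jyaav qhd sho loqvo ebxh yzk bejs bqbxi
Final line 3: sho

Answer: sho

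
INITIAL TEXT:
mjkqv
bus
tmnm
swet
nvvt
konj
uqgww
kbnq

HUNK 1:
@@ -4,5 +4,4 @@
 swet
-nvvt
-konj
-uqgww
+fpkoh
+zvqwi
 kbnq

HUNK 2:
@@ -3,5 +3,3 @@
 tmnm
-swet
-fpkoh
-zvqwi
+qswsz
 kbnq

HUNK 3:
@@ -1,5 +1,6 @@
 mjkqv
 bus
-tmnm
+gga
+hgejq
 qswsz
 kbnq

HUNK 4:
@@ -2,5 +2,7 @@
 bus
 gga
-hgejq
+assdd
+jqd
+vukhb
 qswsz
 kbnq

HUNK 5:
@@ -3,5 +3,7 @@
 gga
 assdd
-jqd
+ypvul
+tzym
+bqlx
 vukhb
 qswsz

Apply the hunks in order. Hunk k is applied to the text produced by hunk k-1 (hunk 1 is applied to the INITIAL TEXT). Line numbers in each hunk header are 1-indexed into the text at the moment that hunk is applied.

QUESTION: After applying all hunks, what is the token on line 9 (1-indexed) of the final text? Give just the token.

Hunk 1: at line 4 remove [nvvt,konj,uqgww] add [fpkoh,zvqwi] -> 7 lines: mjkqv bus tmnm swet fpkoh zvqwi kbnq
Hunk 2: at line 3 remove [swet,fpkoh,zvqwi] add [qswsz] -> 5 lines: mjkqv bus tmnm qswsz kbnq
Hunk 3: at line 1 remove [tmnm] add [gga,hgejq] -> 6 lines: mjkqv bus gga hgejq qswsz kbnq
Hunk 4: at line 2 remove [hgejq] add [assdd,jqd,vukhb] -> 8 lines: mjkqv bus gga assdd jqd vukhb qswsz kbnq
Hunk 5: at line 3 remove [jqd] add [ypvul,tzym,bqlx] -> 10 lines: mjkqv bus gga assdd ypvul tzym bqlx vukhb qswsz kbnq
Final line 9: qswsz

Answer: qswsz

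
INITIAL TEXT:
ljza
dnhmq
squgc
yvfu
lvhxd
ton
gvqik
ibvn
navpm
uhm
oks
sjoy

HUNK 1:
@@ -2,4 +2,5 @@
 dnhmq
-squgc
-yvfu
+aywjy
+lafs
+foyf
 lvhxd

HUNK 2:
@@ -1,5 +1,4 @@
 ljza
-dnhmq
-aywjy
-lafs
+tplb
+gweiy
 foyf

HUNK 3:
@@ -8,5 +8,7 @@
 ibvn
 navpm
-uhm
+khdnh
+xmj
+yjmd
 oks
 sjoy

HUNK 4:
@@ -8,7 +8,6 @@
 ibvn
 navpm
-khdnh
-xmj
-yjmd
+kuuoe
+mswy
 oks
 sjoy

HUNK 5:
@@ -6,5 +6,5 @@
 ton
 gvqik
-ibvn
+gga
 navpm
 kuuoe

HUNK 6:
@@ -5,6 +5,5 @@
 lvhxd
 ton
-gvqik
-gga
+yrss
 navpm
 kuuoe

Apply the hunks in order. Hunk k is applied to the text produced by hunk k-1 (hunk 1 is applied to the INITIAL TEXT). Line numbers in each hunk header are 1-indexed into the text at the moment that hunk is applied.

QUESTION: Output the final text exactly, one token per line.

Answer: ljza
tplb
gweiy
foyf
lvhxd
ton
yrss
navpm
kuuoe
mswy
oks
sjoy

Derivation:
Hunk 1: at line 2 remove [squgc,yvfu] add [aywjy,lafs,foyf] -> 13 lines: ljza dnhmq aywjy lafs foyf lvhxd ton gvqik ibvn navpm uhm oks sjoy
Hunk 2: at line 1 remove [dnhmq,aywjy,lafs] add [tplb,gweiy] -> 12 lines: ljza tplb gweiy foyf lvhxd ton gvqik ibvn navpm uhm oks sjoy
Hunk 3: at line 8 remove [uhm] add [khdnh,xmj,yjmd] -> 14 lines: ljza tplb gweiy foyf lvhxd ton gvqik ibvn navpm khdnh xmj yjmd oks sjoy
Hunk 4: at line 8 remove [khdnh,xmj,yjmd] add [kuuoe,mswy] -> 13 lines: ljza tplb gweiy foyf lvhxd ton gvqik ibvn navpm kuuoe mswy oks sjoy
Hunk 5: at line 6 remove [ibvn] add [gga] -> 13 lines: ljza tplb gweiy foyf lvhxd ton gvqik gga navpm kuuoe mswy oks sjoy
Hunk 6: at line 5 remove [gvqik,gga] add [yrss] -> 12 lines: ljza tplb gweiy foyf lvhxd ton yrss navpm kuuoe mswy oks sjoy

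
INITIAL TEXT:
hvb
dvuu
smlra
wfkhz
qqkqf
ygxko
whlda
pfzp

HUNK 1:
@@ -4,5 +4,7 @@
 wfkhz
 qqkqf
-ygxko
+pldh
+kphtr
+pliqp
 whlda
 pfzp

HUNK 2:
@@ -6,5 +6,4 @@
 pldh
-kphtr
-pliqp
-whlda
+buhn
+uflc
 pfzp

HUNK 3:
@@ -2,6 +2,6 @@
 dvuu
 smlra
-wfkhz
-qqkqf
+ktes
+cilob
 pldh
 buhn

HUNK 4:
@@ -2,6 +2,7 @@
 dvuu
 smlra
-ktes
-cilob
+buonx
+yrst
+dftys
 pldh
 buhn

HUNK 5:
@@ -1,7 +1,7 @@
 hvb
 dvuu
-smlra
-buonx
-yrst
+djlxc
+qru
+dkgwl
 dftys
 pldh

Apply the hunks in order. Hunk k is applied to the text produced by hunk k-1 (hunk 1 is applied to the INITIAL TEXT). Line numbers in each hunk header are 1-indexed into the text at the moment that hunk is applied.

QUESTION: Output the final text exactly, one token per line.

Hunk 1: at line 4 remove [ygxko] add [pldh,kphtr,pliqp] -> 10 lines: hvb dvuu smlra wfkhz qqkqf pldh kphtr pliqp whlda pfzp
Hunk 2: at line 6 remove [kphtr,pliqp,whlda] add [buhn,uflc] -> 9 lines: hvb dvuu smlra wfkhz qqkqf pldh buhn uflc pfzp
Hunk 3: at line 2 remove [wfkhz,qqkqf] add [ktes,cilob] -> 9 lines: hvb dvuu smlra ktes cilob pldh buhn uflc pfzp
Hunk 4: at line 2 remove [ktes,cilob] add [buonx,yrst,dftys] -> 10 lines: hvb dvuu smlra buonx yrst dftys pldh buhn uflc pfzp
Hunk 5: at line 1 remove [smlra,buonx,yrst] add [djlxc,qru,dkgwl] -> 10 lines: hvb dvuu djlxc qru dkgwl dftys pldh buhn uflc pfzp

Answer: hvb
dvuu
djlxc
qru
dkgwl
dftys
pldh
buhn
uflc
pfzp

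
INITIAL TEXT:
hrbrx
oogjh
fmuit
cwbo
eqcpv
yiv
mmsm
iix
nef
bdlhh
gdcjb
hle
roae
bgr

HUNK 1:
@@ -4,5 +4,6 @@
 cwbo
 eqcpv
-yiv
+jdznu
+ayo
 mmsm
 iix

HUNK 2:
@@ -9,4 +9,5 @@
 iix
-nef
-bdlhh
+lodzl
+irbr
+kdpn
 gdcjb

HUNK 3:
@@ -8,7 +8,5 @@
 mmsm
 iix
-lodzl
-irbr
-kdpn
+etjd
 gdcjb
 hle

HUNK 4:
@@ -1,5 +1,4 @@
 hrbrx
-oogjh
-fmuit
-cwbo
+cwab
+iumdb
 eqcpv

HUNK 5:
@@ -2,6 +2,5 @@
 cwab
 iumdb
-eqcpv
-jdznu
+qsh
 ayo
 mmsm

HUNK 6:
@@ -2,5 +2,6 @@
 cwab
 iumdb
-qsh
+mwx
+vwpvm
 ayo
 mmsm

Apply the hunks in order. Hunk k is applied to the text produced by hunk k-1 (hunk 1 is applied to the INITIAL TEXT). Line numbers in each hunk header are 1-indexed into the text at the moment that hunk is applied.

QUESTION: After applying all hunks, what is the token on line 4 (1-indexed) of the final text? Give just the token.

Answer: mwx

Derivation:
Hunk 1: at line 4 remove [yiv] add [jdznu,ayo] -> 15 lines: hrbrx oogjh fmuit cwbo eqcpv jdznu ayo mmsm iix nef bdlhh gdcjb hle roae bgr
Hunk 2: at line 9 remove [nef,bdlhh] add [lodzl,irbr,kdpn] -> 16 lines: hrbrx oogjh fmuit cwbo eqcpv jdznu ayo mmsm iix lodzl irbr kdpn gdcjb hle roae bgr
Hunk 3: at line 8 remove [lodzl,irbr,kdpn] add [etjd] -> 14 lines: hrbrx oogjh fmuit cwbo eqcpv jdznu ayo mmsm iix etjd gdcjb hle roae bgr
Hunk 4: at line 1 remove [oogjh,fmuit,cwbo] add [cwab,iumdb] -> 13 lines: hrbrx cwab iumdb eqcpv jdznu ayo mmsm iix etjd gdcjb hle roae bgr
Hunk 5: at line 2 remove [eqcpv,jdznu] add [qsh] -> 12 lines: hrbrx cwab iumdb qsh ayo mmsm iix etjd gdcjb hle roae bgr
Hunk 6: at line 2 remove [qsh] add [mwx,vwpvm] -> 13 lines: hrbrx cwab iumdb mwx vwpvm ayo mmsm iix etjd gdcjb hle roae bgr
Final line 4: mwx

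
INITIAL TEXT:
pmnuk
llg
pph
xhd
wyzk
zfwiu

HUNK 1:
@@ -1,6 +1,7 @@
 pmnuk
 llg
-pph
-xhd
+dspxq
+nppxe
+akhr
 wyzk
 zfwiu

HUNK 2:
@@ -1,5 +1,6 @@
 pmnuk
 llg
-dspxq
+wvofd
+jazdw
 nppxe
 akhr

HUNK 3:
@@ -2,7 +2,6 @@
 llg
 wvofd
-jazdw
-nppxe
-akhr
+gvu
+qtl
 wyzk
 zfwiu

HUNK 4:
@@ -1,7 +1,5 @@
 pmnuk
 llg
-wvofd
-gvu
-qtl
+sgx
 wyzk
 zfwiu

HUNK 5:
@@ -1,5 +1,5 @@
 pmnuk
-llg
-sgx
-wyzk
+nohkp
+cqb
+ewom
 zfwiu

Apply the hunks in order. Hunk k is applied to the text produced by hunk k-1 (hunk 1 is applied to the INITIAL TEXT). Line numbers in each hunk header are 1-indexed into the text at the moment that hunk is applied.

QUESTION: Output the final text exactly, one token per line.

Answer: pmnuk
nohkp
cqb
ewom
zfwiu

Derivation:
Hunk 1: at line 1 remove [pph,xhd] add [dspxq,nppxe,akhr] -> 7 lines: pmnuk llg dspxq nppxe akhr wyzk zfwiu
Hunk 2: at line 1 remove [dspxq] add [wvofd,jazdw] -> 8 lines: pmnuk llg wvofd jazdw nppxe akhr wyzk zfwiu
Hunk 3: at line 2 remove [jazdw,nppxe,akhr] add [gvu,qtl] -> 7 lines: pmnuk llg wvofd gvu qtl wyzk zfwiu
Hunk 4: at line 1 remove [wvofd,gvu,qtl] add [sgx] -> 5 lines: pmnuk llg sgx wyzk zfwiu
Hunk 5: at line 1 remove [llg,sgx,wyzk] add [nohkp,cqb,ewom] -> 5 lines: pmnuk nohkp cqb ewom zfwiu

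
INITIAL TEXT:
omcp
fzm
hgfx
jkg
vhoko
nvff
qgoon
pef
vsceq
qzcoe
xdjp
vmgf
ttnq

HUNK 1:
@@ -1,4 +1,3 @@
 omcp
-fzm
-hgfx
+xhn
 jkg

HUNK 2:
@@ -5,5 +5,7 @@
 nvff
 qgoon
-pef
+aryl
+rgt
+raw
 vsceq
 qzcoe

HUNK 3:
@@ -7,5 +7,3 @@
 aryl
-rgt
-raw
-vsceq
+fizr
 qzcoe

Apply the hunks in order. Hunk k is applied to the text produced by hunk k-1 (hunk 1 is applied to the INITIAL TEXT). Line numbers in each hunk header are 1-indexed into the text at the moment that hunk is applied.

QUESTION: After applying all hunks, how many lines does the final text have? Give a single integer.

Answer: 12

Derivation:
Hunk 1: at line 1 remove [fzm,hgfx] add [xhn] -> 12 lines: omcp xhn jkg vhoko nvff qgoon pef vsceq qzcoe xdjp vmgf ttnq
Hunk 2: at line 5 remove [pef] add [aryl,rgt,raw] -> 14 lines: omcp xhn jkg vhoko nvff qgoon aryl rgt raw vsceq qzcoe xdjp vmgf ttnq
Hunk 3: at line 7 remove [rgt,raw,vsceq] add [fizr] -> 12 lines: omcp xhn jkg vhoko nvff qgoon aryl fizr qzcoe xdjp vmgf ttnq
Final line count: 12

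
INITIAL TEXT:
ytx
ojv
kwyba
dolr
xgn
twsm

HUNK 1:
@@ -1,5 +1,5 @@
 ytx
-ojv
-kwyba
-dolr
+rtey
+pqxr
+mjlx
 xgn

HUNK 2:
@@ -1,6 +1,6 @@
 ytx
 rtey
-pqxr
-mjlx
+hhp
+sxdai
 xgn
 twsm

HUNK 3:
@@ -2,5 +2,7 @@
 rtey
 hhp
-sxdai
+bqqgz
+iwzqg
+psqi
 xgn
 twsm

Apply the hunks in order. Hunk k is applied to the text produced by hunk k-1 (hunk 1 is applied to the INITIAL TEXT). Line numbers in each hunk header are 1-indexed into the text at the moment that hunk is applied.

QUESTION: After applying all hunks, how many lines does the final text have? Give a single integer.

Hunk 1: at line 1 remove [ojv,kwyba,dolr] add [rtey,pqxr,mjlx] -> 6 lines: ytx rtey pqxr mjlx xgn twsm
Hunk 2: at line 1 remove [pqxr,mjlx] add [hhp,sxdai] -> 6 lines: ytx rtey hhp sxdai xgn twsm
Hunk 3: at line 2 remove [sxdai] add [bqqgz,iwzqg,psqi] -> 8 lines: ytx rtey hhp bqqgz iwzqg psqi xgn twsm
Final line count: 8

Answer: 8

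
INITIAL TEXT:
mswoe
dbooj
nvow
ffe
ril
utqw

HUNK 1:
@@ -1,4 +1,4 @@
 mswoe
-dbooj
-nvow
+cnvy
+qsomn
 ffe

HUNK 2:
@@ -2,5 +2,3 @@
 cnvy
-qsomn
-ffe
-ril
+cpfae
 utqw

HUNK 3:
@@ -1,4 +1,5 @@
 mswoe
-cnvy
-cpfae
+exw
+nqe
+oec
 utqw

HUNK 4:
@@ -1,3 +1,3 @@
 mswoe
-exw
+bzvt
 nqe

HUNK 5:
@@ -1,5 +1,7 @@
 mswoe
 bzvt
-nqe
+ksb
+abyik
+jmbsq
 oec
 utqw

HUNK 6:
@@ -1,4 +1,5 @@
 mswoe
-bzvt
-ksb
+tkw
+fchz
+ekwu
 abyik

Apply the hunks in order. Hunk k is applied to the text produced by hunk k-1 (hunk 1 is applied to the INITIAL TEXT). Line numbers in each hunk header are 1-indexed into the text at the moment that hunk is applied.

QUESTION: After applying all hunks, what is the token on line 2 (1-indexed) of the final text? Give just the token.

Answer: tkw

Derivation:
Hunk 1: at line 1 remove [dbooj,nvow] add [cnvy,qsomn] -> 6 lines: mswoe cnvy qsomn ffe ril utqw
Hunk 2: at line 2 remove [qsomn,ffe,ril] add [cpfae] -> 4 lines: mswoe cnvy cpfae utqw
Hunk 3: at line 1 remove [cnvy,cpfae] add [exw,nqe,oec] -> 5 lines: mswoe exw nqe oec utqw
Hunk 4: at line 1 remove [exw] add [bzvt] -> 5 lines: mswoe bzvt nqe oec utqw
Hunk 5: at line 1 remove [nqe] add [ksb,abyik,jmbsq] -> 7 lines: mswoe bzvt ksb abyik jmbsq oec utqw
Hunk 6: at line 1 remove [bzvt,ksb] add [tkw,fchz,ekwu] -> 8 lines: mswoe tkw fchz ekwu abyik jmbsq oec utqw
Final line 2: tkw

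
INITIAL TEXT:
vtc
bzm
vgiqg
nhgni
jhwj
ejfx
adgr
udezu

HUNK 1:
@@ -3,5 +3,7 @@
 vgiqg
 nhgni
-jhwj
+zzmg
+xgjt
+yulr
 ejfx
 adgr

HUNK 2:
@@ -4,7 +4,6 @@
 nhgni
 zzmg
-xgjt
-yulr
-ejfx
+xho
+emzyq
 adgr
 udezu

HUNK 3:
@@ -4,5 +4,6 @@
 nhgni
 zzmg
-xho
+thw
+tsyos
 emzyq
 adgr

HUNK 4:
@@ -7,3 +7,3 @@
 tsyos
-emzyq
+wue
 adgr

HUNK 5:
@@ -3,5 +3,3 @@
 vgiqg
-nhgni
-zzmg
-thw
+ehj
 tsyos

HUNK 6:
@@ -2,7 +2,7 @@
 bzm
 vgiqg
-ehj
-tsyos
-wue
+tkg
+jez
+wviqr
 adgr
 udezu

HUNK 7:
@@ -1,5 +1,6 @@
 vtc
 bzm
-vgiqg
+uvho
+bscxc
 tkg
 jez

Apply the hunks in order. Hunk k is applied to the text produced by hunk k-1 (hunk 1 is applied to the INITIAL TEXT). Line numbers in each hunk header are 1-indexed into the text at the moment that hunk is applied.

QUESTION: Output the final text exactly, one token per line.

Hunk 1: at line 3 remove [jhwj] add [zzmg,xgjt,yulr] -> 10 lines: vtc bzm vgiqg nhgni zzmg xgjt yulr ejfx adgr udezu
Hunk 2: at line 4 remove [xgjt,yulr,ejfx] add [xho,emzyq] -> 9 lines: vtc bzm vgiqg nhgni zzmg xho emzyq adgr udezu
Hunk 3: at line 4 remove [xho] add [thw,tsyos] -> 10 lines: vtc bzm vgiqg nhgni zzmg thw tsyos emzyq adgr udezu
Hunk 4: at line 7 remove [emzyq] add [wue] -> 10 lines: vtc bzm vgiqg nhgni zzmg thw tsyos wue adgr udezu
Hunk 5: at line 3 remove [nhgni,zzmg,thw] add [ehj] -> 8 lines: vtc bzm vgiqg ehj tsyos wue adgr udezu
Hunk 6: at line 2 remove [ehj,tsyos,wue] add [tkg,jez,wviqr] -> 8 lines: vtc bzm vgiqg tkg jez wviqr adgr udezu
Hunk 7: at line 1 remove [vgiqg] add [uvho,bscxc] -> 9 lines: vtc bzm uvho bscxc tkg jez wviqr adgr udezu

Answer: vtc
bzm
uvho
bscxc
tkg
jez
wviqr
adgr
udezu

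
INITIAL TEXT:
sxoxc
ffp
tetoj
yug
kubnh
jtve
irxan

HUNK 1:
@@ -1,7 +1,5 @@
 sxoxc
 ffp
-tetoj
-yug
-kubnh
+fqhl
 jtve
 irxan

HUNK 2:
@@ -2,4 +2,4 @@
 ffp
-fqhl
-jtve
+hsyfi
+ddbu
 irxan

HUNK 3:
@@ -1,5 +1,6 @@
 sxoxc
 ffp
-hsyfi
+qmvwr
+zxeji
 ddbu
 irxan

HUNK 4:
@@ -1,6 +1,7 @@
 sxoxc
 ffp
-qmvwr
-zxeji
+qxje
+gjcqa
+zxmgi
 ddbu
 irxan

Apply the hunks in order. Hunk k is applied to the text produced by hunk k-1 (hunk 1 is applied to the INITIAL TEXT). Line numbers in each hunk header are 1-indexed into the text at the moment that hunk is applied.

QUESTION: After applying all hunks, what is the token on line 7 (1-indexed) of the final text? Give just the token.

Answer: irxan

Derivation:
Hunk 1: at line 1 remove [tetoj,yug,kubnh] add [fqhl] -> 5 lines: sxoxc ffp fqhl jtve irxan
Hunk 2: at line 2 remove [fqhl,jtve] add [hsyfi,ddbu] -> 5 lines: sxoxc ffp hsyfi ddbu irxan
Hunk 3: at line 1 remove [hsyfi] add [qmvwr,zxeji] -> 6 lines: sxoxc ffp qmvwr zxeji ddbu irxan
Hunk 4: at line 1 remove [qmvwr,zxeji] add [qxje,gjcqa,zxmgi] -> 7 lines: sxoxc ffp qxje gjcqa zxmgi ddbu irxan
Final line 7: irxan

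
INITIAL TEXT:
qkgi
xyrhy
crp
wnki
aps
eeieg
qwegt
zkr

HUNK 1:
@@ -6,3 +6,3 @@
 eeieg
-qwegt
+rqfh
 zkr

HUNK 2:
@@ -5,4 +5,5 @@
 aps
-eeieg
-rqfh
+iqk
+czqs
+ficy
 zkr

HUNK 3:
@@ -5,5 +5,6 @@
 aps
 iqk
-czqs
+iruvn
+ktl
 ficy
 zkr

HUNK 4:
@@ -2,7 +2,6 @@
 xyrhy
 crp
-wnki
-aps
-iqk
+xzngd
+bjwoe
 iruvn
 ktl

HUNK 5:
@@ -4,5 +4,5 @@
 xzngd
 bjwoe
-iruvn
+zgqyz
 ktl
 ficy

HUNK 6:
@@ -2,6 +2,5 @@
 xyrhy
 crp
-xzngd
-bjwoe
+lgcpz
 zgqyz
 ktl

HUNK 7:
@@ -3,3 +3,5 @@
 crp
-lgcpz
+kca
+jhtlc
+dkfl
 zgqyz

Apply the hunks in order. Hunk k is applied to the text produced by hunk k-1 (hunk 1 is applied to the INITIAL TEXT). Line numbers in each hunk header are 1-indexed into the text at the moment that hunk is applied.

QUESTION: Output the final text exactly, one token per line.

Hunk 1: at line 6 remove [qwegt] add [rqfh] -> 8 lines: qkgi xyrhy crp wnki aps eeieg rqfh zkr
Hunk 2: at line 5 remove [eeieg,rqfh] add [iqk,czqs,ficy] -> 9 lines: qkgi xyrhy crp wnki aps iqk czqs ficy zkr
Hunk 3: at line 5 remove [czqs] add [iruvn,ktl] -> 10 lines: qkgi xyrhy crp wnki aps iqk iruvn ktl ficy zkr
Hunk 4: at line 2 remove [wnki,aps,iqk] add [xzngd,bjwoe] -> 9 lines: qkgi xyrhy crp xzngd bjwoe iruvn ktl ficy zkr
Hunk 5: at line 4 remove [iruvn] add [zgqyz] -> 9 lines: qkgi xyrhy crp xzngd bjwoe zgqyz ktl ficy zkr
Hunk 6: at line 2 remove [xzngd,bjwoe] add [lgcpz] -> 8 lines: qkgi xyrhy crp lgcpz zgqyz ktl ficy zkr
Hunk 7: at line 3 remove [lgcpz] add [kca,jhtlc,dkfl] -> 10 lines: qkgi xyrhy crp kca jhtlc dkfl zgqyz ktl ficy zkr

Answer: qkgi
xyrhy
crp
kca
jhtlc
dkfl
zgqyz
ktl
ficy
zkr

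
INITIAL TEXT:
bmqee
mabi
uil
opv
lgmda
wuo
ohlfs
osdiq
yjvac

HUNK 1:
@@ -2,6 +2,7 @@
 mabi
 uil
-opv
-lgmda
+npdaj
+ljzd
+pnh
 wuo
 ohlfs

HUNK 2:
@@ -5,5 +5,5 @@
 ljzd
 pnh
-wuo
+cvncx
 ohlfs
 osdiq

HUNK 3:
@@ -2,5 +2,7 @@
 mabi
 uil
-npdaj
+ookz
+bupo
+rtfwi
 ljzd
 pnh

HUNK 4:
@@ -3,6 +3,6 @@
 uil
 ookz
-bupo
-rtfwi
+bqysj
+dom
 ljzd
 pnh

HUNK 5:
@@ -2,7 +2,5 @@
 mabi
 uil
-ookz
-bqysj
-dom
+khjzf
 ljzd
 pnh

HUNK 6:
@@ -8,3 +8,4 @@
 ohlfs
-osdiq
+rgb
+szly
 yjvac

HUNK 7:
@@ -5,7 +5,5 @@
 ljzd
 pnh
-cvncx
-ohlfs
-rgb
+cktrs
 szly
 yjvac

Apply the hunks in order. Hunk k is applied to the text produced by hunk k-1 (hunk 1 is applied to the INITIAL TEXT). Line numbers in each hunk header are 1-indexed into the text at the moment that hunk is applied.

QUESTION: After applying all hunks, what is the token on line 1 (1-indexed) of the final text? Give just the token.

Answer: bmqee

Derivation:
Hunk 1: at line 2 remove [opv,lgmda] add [npdaj,ljzd,pnh] -> 10 lines: bmqee mabi uil npdaj ljzd pnh wuo ohlfs osdiq yjvac
Hunk 2: at line 5 remove [wuo] add [cvncx] -> 10 lines: bmqee mabi uil npdaj ljzd pnh cvncx ohlfs osdiq yjvac
Hunk 3: at line 2 remove [npdaj] add [ookz,bupo,rtfwi] -> 12 lines: bmqee mabi uil ookz bupo rtfwi ljzd pnh cvncx ohlfs osdiq yjvac
Hunk 4: at line 3 remove [bupo,rtfwi] add [bqysj,dom] -> 12 lines: bmqee mabi uil ookz bqysj dom ljzd pnh cvncx ohlfs osdiq yjvac
Hunk 5: at line 2 remove [ookz,bqysj,dom] add [khjzf] -> 10 lines: bmqee mabi uil khjzf ljzd pnh cvncx ohlfs osdiq yjvac
Hunk 6: at line 8 remove [osdiq] add [rgb,szly] -> 11 lines: bmqee mabi uil khjzf ljzd pnh cvncx ohlfs rgb szly yjvac
Hunk 7: at line 5 remove [cvncx,ohlfs,rgb] add [cktrs] -> 9 lines: bmqee mabi uil khjzf ljzd pnh cktrs szly yjvac
Final line 1: bmqee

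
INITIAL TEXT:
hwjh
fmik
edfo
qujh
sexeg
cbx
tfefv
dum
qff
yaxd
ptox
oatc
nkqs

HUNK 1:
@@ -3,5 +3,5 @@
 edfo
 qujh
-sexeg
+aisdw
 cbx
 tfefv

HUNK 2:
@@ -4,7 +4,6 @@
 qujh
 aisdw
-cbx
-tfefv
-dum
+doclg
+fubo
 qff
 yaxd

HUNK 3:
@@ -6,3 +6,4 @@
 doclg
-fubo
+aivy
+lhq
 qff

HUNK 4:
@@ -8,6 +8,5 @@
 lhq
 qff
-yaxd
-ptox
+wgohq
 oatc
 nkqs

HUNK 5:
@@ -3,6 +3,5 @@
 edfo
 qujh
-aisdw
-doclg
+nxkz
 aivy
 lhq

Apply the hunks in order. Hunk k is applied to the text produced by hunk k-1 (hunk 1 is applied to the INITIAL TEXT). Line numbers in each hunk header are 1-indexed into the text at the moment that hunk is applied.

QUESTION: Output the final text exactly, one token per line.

Answer: hwjh
fmik
edfo
qujh
nxkz
aivy
lhq
qff
wgohq
oatc
nkqs

Derivation:
Hunk 1: at line 3 remove [sexeg] add [aisdw] -> 13 lines: hwjh fmik edfo qujh aisdw cbx tfefv dum qff yaxd ptox oatc nkqs
Hunk 2: at line 4 remove [cbx,tfefv,dum] add [doclg,fubo] -> 12 lines: hwjh fmik edfo qujh aisdw doclg fubo qff yaxd ptox oatc nkqs
Hunk 3: at line 6 remove [fubo] add [aivy,lhq] -> 13 lines: hwjh fmik edfo qujh aisdw doclg aivy lhq qff yaxd ptox oatc nkqs
Hunk 4: at line 8 remove [yaxd,ptox] add [wgohq] -> 12 lines: hwjh fmik edfo qujh aisdw doclg aivy lhq qff wgohq oatc nkqs
Hunk 5: at line 3 remove [aisdw,doclg] add [nxkz] -> 11 lines: hwjh fmik edfo qujh nxkz aivy lhq qff wgohq oatc nkqs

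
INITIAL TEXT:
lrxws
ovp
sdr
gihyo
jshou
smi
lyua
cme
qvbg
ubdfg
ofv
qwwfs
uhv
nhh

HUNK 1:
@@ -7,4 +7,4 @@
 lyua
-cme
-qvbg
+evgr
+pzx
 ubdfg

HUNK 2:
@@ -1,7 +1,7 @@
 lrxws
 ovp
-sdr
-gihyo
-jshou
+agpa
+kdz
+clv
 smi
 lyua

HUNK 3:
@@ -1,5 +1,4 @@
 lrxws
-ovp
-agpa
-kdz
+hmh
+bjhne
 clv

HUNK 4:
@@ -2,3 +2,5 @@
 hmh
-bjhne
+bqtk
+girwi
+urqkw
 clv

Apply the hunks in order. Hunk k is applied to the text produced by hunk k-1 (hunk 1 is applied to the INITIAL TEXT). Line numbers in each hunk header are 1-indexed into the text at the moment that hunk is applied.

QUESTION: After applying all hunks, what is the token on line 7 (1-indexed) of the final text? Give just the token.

Answer: smi

Derivation:
Hunk 1: at line 7 remove [cme,qvbg] add [evgr,pzx] -> 14 lines: lrxws ovp sdr gihyo jshou smi lyua evgr pzx ubdfg ofv qwwfs uhv nhh
Hunk 2: at line 1 remove [sdr,gihyo,jshou] add [agpa,kdz,clv] -> 14 lines: lrxws ovp agpa kdz clv smi lyua evgr pzx ubdfg ofv qwwfs uhv nhh
Hunk 3: at line 1 remove [ovp,agpa,kdz] add [hmh,bjhne] -> 13 lines: lrxws hmh bjhne clv smi lyua evgr pzx ubdfg ofv qwwfs uhv nhh
Hunk 4: at line 2 remove [bjhne] add [bqtk,girwi,urqkw] -> 15 lines: lrxws hmh bqtk girwi urqkw clv smi lyua evgr pzx ubdfg ofv qwwfs uhv nhh
Final line 7: smi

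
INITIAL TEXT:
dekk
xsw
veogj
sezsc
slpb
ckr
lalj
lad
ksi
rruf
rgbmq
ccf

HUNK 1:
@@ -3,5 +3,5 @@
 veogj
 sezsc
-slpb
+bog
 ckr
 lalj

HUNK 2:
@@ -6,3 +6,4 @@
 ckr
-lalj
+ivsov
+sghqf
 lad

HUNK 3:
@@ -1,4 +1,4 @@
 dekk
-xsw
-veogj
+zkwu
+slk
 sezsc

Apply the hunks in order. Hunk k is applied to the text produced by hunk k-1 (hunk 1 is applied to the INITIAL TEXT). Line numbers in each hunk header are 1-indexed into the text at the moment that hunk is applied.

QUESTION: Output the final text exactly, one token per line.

Hunk 1: at line 3 remove [slpb] add [bog] -> 12 lines: dekk xsw veogj sezsc bog ckr lalj lad ksi rruf rgbmq ccf
Hunk 2: at line 6 remove [lalj] add [ivsov,sghqf] -> 13 lines: dekk xsw veogj sezsc bog ckr ivsov sghqf lad ksi rruf rgbmq ccf
Hunk 3: at line 1 remove [xsw,veogj] add [zkwu,slk] -> 13 lines: dekk zkwu slk sezsc bog ckr ivsov sghqf lad ksi rruf rgbmq ccf

Answer: dekk
zkwu
slk
sezsc
bog
ckr
ivsov
sghqf
lad
ksi
rruf
rgbmq
ccf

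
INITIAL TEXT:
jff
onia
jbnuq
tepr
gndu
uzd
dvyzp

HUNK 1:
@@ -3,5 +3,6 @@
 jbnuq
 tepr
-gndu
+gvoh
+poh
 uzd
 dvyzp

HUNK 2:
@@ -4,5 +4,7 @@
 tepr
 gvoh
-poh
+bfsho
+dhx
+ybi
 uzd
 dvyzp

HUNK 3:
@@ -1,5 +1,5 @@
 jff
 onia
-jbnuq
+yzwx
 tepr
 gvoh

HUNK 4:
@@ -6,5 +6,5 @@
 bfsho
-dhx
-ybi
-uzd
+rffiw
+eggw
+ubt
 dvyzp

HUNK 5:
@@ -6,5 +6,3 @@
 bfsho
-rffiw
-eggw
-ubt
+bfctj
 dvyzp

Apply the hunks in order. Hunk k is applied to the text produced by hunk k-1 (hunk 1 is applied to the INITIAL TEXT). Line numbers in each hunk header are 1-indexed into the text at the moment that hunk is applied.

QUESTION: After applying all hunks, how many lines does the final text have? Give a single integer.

Answer: 8

Derivation:
Hunk 1: at line 3 remove [gndu] add [gvoh,poh] -> 8 lines: jff onia jbnuq tepr gvoh poh uzd dvyzp
Hunk 2: at line 4 remove [poh] add [bfsho,dhx,ybi] -> 10 lines: jff onia jbnuq tepr gvoh bfsho dhx ybi uzd dvyzp
Hunk 3: at line 1 remove [jbnuq] add [yzwx] -> 10 lines: jff onia yzwx tepr gvoh bfsho dhx ybi uzd dvyzp
Hunk 4: at line 6 remove [dhx,ybi,uzd] add [rffiw,eggw,ubt] -> 10 lines: jff onia yzwx tepr gvoh bfsho rffiw eggw ubt dvyzp
Hunk 5: at line 6 remove [rffiw,eggw,ubt] add [bfctj] -> 8 lines: jff onia yzwx tepr gvoh bfsho bfctj dvyzp
Final line count: 8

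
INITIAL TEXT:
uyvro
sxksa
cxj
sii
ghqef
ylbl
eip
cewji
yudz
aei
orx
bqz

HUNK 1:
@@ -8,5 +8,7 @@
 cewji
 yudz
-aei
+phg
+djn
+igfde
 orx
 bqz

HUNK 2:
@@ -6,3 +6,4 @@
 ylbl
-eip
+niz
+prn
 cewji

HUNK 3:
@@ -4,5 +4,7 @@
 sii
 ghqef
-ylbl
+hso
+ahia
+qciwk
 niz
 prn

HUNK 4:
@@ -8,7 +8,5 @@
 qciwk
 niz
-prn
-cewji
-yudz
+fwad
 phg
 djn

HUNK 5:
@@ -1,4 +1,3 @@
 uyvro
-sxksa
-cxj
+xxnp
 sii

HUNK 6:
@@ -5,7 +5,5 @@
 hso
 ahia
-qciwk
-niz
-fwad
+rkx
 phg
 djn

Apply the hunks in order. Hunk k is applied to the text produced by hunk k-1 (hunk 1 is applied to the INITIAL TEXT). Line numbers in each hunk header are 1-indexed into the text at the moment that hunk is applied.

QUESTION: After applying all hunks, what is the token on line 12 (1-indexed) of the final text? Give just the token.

Hunk 1: at line 8 remove [aei] add [phg,djn,igfde] -> 14 lines: uyvro sxksa cxj sii ghqef ylbl eip cewji yudz phg djn igfde orx bqz
Hunk 2: at line 6 remove [eip] add [niz,prn] -> 15 lines: uyvro sxksa cxj sii ghqef ylbl niz prn cewji yudz phg djn igfde orx bqz
Hunk 3: at line 4 remove [ylbl] add [hso,ahia,qciwk] -> 17 lines: uyvro sxksa cxj sii ghqef hso ahia qciwk niz prn cewji yudz phg djn igfde orx bqz
Hunk 4: at line 8 remove [prn,cewji,yudz] add [fwad] -> 15 lines: uyvro sxksa cxj sii ghqef hso ahia qciwk niz fwad phg djn igfde orx bqz
Hunk 5: at line 1 remove [sxksa,cxj] add [xxnp] -> 14 lines: uyvro xxnp sii ghqef hso ahia qciwk niz fwad phg djn igfde orx bqz
Hunk 6: at line 5 remove [qciwk,niz,fwad] add [rkx] -> 12 lines: uyvro xxnp sii ghqef hso ahia rkx phg djn igfde orx bqz
Final line 12: bqz

Answer: bqz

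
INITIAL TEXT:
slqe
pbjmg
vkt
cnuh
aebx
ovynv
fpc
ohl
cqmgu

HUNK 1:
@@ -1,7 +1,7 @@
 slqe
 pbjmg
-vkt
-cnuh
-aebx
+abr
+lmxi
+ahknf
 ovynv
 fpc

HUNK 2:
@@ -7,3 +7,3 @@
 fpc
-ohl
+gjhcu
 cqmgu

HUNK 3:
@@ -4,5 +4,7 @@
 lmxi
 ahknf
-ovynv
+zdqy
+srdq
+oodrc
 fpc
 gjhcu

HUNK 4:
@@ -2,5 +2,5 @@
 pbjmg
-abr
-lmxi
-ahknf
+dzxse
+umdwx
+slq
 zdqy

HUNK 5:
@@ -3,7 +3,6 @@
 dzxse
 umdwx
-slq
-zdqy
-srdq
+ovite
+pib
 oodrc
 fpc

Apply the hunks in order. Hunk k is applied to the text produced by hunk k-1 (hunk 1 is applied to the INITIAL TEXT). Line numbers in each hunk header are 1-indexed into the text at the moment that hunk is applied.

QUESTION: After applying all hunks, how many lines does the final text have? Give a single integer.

Answer: 10

Derivation:
Hunk 1: at line 1 remove [vkt,cnuh,aebx] add [abr,lmxi,ahknf] -> 9 lines: slqe pbjmg abr lmxi ahknf ovynv fpc ohl cqmgu
Hunk 2: at line 7 remove [ohl] add [gjhcu] -> 9 lines: slqe pbjmg abr lmxi ahknf ovynv fpc gjhcu cqmgu
Hunk 3: at line 4 remove [ovynv] add [zdqy,srdq,oodrc] -> 11 lines: slqe pbjmg abr lmxi ahknf zdqy srdq oodrc fpc gjhcu cqmgu
Hunk 4: at line 2 remove [abr,lmxi,ahknf] add [dzxse,umdwx,slq] -> 11 lines: slqe pbjmg dzxse umdwx slq zdqy srdq oodrc fpc gjhcu cqmgu
Hunk 5: at line 3 remove [slq,zdqy,srdq] add [ovite,pib] -> 10 lines: slqe pbjmg dzxse umdwx ovite pib oodrc fpc gjhcu cqmgu
Final line count: 10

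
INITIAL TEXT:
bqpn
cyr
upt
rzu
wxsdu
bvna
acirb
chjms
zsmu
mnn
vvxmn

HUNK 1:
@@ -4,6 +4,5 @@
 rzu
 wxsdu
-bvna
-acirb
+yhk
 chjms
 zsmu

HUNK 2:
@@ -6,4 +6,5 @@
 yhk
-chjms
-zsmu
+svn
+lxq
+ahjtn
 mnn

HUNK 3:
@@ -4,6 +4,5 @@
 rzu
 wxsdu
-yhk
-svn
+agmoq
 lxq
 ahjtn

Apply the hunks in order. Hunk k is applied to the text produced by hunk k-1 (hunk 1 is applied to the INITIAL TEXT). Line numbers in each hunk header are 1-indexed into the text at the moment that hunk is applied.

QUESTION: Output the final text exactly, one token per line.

Answer: bqpn
cyr
upt
rzu
wxsdu
agmoq
lxq
ahjtn
mnn
vvxmn

Derivation:
Hunk 1: at line 4 remove [bvna,acirb] add [yhk] -> 10 lines: bqpn cyr upt rzu wxsdu yhk chjms zsmu mnn vvxmn
Hunk 2: at line 6 remove [chjms,zsmu] add [svn,lxq,ahjtn] -> 11 lines: bqpn cyr upt rzu wxsdu yhk svn lxq ahjtn mnn vvxmn
Hunk 3: at line 4 remove [yhk,svn] add [agmoq] -> 10 lines: bqpn cyr upt rzu wxsdu agmoq lxq ahjtn mnn vvxmn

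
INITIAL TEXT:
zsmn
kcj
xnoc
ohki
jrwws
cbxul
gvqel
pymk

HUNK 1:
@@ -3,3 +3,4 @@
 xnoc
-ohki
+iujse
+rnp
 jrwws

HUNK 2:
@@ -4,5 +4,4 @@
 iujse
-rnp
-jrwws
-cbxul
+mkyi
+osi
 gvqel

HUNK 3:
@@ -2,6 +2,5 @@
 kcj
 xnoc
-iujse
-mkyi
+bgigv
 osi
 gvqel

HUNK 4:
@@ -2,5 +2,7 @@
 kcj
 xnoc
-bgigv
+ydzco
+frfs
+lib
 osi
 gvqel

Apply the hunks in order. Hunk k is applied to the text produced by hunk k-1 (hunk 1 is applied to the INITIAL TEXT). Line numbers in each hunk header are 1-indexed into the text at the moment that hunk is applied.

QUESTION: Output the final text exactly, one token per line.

Hunk 1: at line 3 remove [ohki] add [iujse,rnp] -> 9 lines: zsmn kcj xnoc iujse rnp jrwws cbxul gvqel pymk
Hunk 2: at line 4 remove [rnp,jrwws,cbxul] add [mkyi,osi] -> 8 lines: zsmn kcj xnoc iujse mkyi osi gvqel pymk
Hunk 3: at line 2 remove [iujse,mkyi] add [bgigv] -> 7 lines: zsmn kcj xnoc bgigv osi gvqel pymk
Hunk 4: at line 2 remove [bgigv] add [ydzco,frfs,lib] -> 9 lines: zsmn kcj xnoc ydzco frfs lib osi gvqel pymk

Answer: zsmn
kcj
xnoc
ydzco
frfs
lib
osi
gvqel
pymk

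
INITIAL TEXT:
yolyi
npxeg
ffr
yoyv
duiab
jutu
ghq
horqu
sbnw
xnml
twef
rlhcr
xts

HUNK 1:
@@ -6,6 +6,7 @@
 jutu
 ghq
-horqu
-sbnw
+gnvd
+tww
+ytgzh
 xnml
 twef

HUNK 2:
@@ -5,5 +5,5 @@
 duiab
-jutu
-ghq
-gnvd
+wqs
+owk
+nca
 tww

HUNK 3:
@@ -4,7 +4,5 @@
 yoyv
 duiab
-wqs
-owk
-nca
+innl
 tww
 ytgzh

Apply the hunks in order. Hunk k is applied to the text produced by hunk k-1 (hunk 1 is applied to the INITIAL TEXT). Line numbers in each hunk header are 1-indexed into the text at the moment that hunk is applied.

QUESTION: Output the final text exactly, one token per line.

Answer: yolyi
npxeg
ffr
yoyv
duiab
innl
tww
ytgzh
xnml
twef
rlhcr
xts

Derivation:
Hunk 1: at line 6 remove [horqu,sbnw] add [gnvd,tww,ytgzh] -> 14 lines: yolyi npxeg ffr yoyv duiab jutu ghq gnvd tww ytgzh xnml twef rlhcr xts
Hunk 2: at line 5 remove [jutu,ghq,gnvd] add [wqs,owk,nca] -> 14 lines: yolyi npxeg ffr yoyv duiab wqs owk nca tww ytgzh xnml twef rlhcr xts
Hunk 3: at line 4 remove [wqs,owk,nca] add [innl] -> 12 lines: yolyi npxeg ffr yoyv duiab innl tww ytgzh xnml twef rlhcr xts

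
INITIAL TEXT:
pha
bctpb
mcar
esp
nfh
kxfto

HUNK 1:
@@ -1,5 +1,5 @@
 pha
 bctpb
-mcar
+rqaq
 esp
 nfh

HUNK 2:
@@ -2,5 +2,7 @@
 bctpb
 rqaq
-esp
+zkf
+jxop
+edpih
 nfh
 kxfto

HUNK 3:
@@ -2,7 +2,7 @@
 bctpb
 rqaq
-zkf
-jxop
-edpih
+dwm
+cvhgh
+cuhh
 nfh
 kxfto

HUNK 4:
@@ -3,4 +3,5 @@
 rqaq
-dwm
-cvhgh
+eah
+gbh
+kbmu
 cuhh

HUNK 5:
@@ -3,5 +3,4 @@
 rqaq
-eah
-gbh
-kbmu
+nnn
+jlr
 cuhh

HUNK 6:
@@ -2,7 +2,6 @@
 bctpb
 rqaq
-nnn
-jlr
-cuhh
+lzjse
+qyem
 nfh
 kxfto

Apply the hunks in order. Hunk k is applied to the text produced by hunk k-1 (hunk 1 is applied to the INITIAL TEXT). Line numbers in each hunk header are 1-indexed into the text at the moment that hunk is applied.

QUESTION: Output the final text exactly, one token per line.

Hunk 1: at line 1 remove [mcar] add [rqaq] -> 6 lines: pha bctpb rqaq esp nfh kxfto
Hunk 2: at line 2 remove [esp] add [zkf,jxop,edpih] -> 8 lines: pha bctpb rqaq zkf jxop edpih nfh kxfto
Hunk 3: at line 2 remove [zkf,jxop,edpih] add [dwm,cvhgh,cuhh] -> 8 lines: pha bctpb rqaq dwm cvhgh cuhh nfh kxfto
Hunk 4: at line 3 remove [dwm,cvhgh] add [eah,gbh,kbmu] -> 9 lines: pha bctpb rqaq eah gbh kbmu cuhh nfh kxfto
Hunk 5: at line 3 remove [eah,gbh,kbmu] add [nnn,jlr] -> 8 lines: pha bctpb rqaq nnn jlr cuhh nfh kxfto
Hunk 6: at line 2 remove [nnn,jlr,cuhh] add [lzjse,qyem] -> 7 lines: pha bctpb rqaq lzjse qyem nfh kxfto

Answer: pha
bctpb
rqaq
lzjse
qyem
nfh
kxfto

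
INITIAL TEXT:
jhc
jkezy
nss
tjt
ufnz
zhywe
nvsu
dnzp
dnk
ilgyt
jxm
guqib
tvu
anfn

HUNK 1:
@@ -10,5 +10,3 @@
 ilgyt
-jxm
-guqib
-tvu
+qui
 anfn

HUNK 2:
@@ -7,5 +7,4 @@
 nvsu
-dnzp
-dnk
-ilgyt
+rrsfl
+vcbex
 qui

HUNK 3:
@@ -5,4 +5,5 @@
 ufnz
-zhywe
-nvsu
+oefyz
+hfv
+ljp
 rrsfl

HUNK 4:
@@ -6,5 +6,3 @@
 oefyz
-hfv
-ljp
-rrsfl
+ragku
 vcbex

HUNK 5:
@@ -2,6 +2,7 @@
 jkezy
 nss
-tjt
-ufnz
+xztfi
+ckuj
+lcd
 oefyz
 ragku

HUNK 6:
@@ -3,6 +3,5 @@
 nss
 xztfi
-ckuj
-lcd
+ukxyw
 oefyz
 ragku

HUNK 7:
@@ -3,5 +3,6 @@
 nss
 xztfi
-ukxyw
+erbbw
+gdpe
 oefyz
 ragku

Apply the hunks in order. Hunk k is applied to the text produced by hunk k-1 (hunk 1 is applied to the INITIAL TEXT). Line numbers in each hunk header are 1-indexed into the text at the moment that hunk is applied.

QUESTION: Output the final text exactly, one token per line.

Answer: jhc
jkezy
nss
xztfi
erbbw
gdpe
oefyz
ragku
vcbex
qui
anfn

Derivation:
Hunk 1: at line 10 remove [jxm,guqib,tvu] add [qui] -> 12 lines: jhc jkezy nss tjt ufnz zhywe nvsu dnzp dnk ilgyt qui anfn
Hunk 2: at line 7 remove [dnzp,dnk,ilgyt] add [rrsfl,vcbex] -> 11 lines: jhc jkezy nss tjt ufnz zhywe nvsu rrsfl vcbex qui anfn
Hunk 3: at line 5 remove [zhywe,nvsu] add [oefyz,hfv,ljp] -> 12 lines: jhc jkezy nss tjt ufnz oefyz hfv ljp rrsfl vcbex qui anfn
Hunk 4: at line 6 remove [hfv,ljp,rrsfl] add [ragku] -> 10 lines: jhc jkezy nss tjt ufnz oefyz ragku vcbex qui anfn
Hunk 5: at line 2 remove [tjt,ufnz] add [xztfi,ckuj,lcd] -> 11 lines: jhc jkezy nss xztfi ckuj lcd oefyz ragku vcbex qui anfn
Hunk 6: at line 3 remove [ckuj,lcd] add [ukxyw] -> 10 lines: jhc jkezy nss xztfi ukxyw oefyz ragku vcbex qui anfn
Hunk 7: at line 3 remove [ukxyw] add [erbbw,gdpe] -> 11 lines: jhc jkezy nss xztfi erbbw gdpe oefyz ragku vcbex qui anfn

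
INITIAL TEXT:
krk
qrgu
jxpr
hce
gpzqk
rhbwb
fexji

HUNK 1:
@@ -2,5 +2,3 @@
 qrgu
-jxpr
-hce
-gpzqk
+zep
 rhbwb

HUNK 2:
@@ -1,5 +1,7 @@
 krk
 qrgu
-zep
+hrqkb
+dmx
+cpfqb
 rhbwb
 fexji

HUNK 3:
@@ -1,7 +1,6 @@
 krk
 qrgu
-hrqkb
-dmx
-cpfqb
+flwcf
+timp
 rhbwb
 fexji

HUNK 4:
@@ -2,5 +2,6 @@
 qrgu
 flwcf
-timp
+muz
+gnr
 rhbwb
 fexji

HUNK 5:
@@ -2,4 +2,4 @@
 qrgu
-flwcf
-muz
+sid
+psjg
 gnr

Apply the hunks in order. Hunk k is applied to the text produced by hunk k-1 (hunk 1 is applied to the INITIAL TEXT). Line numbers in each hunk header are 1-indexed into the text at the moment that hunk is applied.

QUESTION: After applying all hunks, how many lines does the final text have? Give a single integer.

Answer: 7

Derivation:
Hunk 1: at line 2 remove [jxpr,hce,gpzqk] add [zep] -> 5 lines: krk qrgu zep rhbwb fexji
Hunk 2: at line 1 remove [zep] add [hrqkb,dmx,cpfqb] -> 7 lines: krk qrgu hrqkb dmx cpfqb rhbwb fexji
Hunk 3: at line 1 remove [hrqkb,dmx,cpfqb] add [flwcf,timp] -> 6 lines: krk qrgu flwcf timp rhbwb fexji
Hunk 4: at line 2 remove [timp] add [muz,gnr] -> 7 lines: krk qrgu flwcf muz gnr rhbwb fexji
Hunk 5: at line 2 remove [flwcf,muz] add [sid,psjg] -> 7 lines: krk qrgu sid psjg gnr rhbwb fexji
Final line count: 7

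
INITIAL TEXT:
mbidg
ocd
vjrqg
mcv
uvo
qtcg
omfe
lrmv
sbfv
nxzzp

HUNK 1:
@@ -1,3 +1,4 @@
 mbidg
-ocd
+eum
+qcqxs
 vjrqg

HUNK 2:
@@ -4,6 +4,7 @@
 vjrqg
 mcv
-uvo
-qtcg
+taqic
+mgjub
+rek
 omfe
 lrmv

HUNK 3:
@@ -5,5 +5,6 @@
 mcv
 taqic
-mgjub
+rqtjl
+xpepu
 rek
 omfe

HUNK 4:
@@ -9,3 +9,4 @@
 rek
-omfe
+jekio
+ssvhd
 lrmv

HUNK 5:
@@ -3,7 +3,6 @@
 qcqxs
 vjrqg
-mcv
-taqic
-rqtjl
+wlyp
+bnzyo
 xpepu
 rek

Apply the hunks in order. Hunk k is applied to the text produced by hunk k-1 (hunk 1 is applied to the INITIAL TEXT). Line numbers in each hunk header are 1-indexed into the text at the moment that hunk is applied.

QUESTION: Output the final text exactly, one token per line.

Answer: mbidg
eum
qcqxs
vjrqg
wlyp
bnzyo
xpepu
rek
jekio
ssvhd
lrmv
sbfv
nxzzp

Derivation:
Hunk 1: at line 1 remove [ocd] add [eum,qcqxs] -> 11 lines: mbidg eum qcqxs vjrqg mcv uvo qtcg omfe lrmv sbfv nxzzp
Hunk 2: at line 4 remove [uvo,qtcg] add [taqic,mgjub,rek] -> 12 lines: mbidg eum qcqxs vjrqg mcv taqic mgjub rek omfe lrmv sbfv nxzzp
Hunk 3: at line 5 remove [mgjub] add [rqtjl,xpepu] -> 13 lines: mbidg eum qcqxs vjrqg mcv taqic rqtjl xpepu rek omfe lrmv sbfv nxzzp
Hunk 4: at line 9 remove [omfe] add [jekio,ssvhd] -> 14 lines: mbidg eum qcqxs vjrqg mcv taqic rqtjl xpepu rek jekio ssvhd lrmv sbfv nxzzp
Hunk 5: at line 3 remove [mcv,taqic,rqtjl] add [wlyp,bnzyo] -> 13 lines: mbidg eum qcqxs vjrqg wlyp bnzyo xpepu rek jekio ssvhd lrmv sbfv nxzzp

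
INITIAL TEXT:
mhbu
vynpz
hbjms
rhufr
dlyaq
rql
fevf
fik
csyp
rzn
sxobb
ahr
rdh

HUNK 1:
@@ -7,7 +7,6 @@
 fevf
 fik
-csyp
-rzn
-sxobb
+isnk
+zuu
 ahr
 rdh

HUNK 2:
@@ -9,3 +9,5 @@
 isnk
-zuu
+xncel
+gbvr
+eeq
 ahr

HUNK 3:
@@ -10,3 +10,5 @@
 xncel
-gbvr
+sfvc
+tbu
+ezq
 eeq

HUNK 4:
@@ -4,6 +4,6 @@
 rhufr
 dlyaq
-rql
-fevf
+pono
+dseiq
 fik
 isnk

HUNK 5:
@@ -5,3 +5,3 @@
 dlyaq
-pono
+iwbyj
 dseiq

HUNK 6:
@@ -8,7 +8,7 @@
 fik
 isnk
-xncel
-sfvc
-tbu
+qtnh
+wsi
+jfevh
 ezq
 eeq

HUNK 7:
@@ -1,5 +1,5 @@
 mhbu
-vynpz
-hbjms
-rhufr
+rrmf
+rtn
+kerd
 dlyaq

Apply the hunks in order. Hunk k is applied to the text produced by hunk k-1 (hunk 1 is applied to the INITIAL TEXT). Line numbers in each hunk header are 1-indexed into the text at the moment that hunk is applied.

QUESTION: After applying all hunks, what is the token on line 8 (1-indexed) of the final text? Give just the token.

Answer: fik

Derivation:
Hunk 1: at line 7 remove [csyp,rzn,sxobb] add [isnk,zuu] -> 12 lines: mhbu vynpz hbjms rhufr dlyaq rql fevf fik isnk zuu ahr rdh
Hunk 2: at line 9 remove [zuu] add [xncel,gbvr,eeq] -> 14 lines: mhbu vynpz hbjms rhufr dlyaq rql fevf fik isnk xncel gbvr eeq ahr rdh
Hunk 3: at line 10 remove [gbvr] add [sfvc,tbu,ezq] -> 16 lines: mhbu vynpz hbjms rhufr dlyaq rql fevf fik isnk xncel sfvc tbu ezq eeq ahr rdh
Hunk 4: at line 4 remove [rql,fevf] add [pono,dseiq] -> 16 lines: mhbu vynpz hbjms rhufr dlyaq pono dseiq fik isnk xncel sfvc tbu ezq eeq ahr rdh
Hunk 5: at line 5 remove [pono] add [iwbyj] -> 16 lines: mhbu vynpz hbjms rhufr dlyaq iwbyj dseiq fik isnk xncel sfvc tbu ezq eeq ahr rdh
Hunk 6: at line 8 remove [xncel,sfvc,tbu] add [qtnh,wsi,jfevh] -> 16 lines: mhbu vynpz hbjms rhufr dlyaq iwbyj dseiq fik isnk qtnh wsi jfevh ezq eeq ahr rdh
Hunk 7: at line 1 remove [vynpz,hbjms,rhufr] add [rrmf,rtn,kerd] -> 16 lines: mhbu rrmf rtn kerd dlyaq iwbyj dseiq fik isnk qtnh wsi jfevh ezq eeq ahr rdh
Final line 8: fik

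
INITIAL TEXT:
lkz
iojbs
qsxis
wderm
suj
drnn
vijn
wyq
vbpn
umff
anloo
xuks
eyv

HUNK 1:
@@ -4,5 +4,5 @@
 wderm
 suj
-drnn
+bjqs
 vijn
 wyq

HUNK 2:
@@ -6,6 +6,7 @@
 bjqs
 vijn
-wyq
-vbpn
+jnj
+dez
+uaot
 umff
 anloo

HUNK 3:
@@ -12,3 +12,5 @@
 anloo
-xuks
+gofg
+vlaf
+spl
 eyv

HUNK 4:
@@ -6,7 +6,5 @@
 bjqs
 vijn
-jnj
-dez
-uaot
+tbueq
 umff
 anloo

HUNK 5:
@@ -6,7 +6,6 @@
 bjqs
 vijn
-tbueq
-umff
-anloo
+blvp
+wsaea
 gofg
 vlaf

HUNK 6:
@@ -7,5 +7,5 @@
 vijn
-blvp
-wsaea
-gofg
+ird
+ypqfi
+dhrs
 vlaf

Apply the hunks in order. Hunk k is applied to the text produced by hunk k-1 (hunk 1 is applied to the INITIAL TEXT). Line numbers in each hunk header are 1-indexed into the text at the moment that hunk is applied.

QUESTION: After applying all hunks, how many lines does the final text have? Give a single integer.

Answer: 13

Derivation:
Hunk 1: at line 4 remove [drnn] add [bjqs] -> 13 lines: lkz iojbs qsxis wderm suj bjqs vijn wyq vbpn umff anloo xuks eyv
Hunk 2: at line 6 remove [wyq,vbpn] add [jnj,dez,uaot] -> 14 lines: lkz iojbs qsxis wderm suj bjqs vijn jnj dez uaot umff anloo xuks eyv
Hunk 3: at line 12 remove [xuks] add [gofg,vlaf,spl] -> 16 lines: lkz iojbs qsxis wderm suj bjqs vijn jnj dez uaot umff anloo gofg vlaf spl eyv
Hunk 4: at line 6 remove [jnj,dez,uaot] add [tbueq] -> 14 lines: lkz iojbs qsxis wderm suj bjqs vijn tbueq umff anloo gofg vlaf spl eyv
Hunk 5: at line 6 remove [tbueq,umff,anloo] add [blvp,wsaea] -> 13 lines: lkz iojbs qsxis wderm suj bjqs vijn blvp wsaea gofg vlaf spl eyv
Hunk 6: at line 7 remove [blvp,wsaea,gofg] add [ird,ypqfi,dhrs] -> 13 lines: lkz iojbs qsxis wderm suj bjqs vijn ird ypqfi dhrs vlaf spl eyv
Final line count: 13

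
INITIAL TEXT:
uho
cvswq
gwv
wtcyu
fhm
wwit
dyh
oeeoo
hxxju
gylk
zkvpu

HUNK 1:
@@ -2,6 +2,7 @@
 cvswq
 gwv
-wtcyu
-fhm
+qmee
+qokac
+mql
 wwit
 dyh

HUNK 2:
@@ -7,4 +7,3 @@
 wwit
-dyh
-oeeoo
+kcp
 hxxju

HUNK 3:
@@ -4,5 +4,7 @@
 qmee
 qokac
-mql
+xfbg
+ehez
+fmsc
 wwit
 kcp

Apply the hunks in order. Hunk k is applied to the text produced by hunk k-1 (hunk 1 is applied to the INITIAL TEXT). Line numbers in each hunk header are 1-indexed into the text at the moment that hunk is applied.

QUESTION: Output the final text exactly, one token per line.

Hunk 1: at line 2 remove [wtcyu,fhm] add [qmee,qokac,mql] -> 12 lines: uho cvswq gwv qmee qokac mql wwit dyh oeeoo hxxju gylk zkvpu
Hunk 2: at line 7 remove [dyh,oeeoo] add [kcp] -> 11 lines: uho cvswq gwv qmee qokac mql wwit kcp hxxju gylk zkvpu
Hunk 3: at line 4 remove [mql] add [xfbg,ehez,fmsc] -> 13 lines: uho cvswq gwv qmee qokac xfbg ehez fmsc wwit kcp hxxju gylk zkvpu

Answer: uho
cvswq
gwv
qmee
qokac
xfbg
ehez
fmsc
wwit
kcp
hxxju
gylk
zkvpu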